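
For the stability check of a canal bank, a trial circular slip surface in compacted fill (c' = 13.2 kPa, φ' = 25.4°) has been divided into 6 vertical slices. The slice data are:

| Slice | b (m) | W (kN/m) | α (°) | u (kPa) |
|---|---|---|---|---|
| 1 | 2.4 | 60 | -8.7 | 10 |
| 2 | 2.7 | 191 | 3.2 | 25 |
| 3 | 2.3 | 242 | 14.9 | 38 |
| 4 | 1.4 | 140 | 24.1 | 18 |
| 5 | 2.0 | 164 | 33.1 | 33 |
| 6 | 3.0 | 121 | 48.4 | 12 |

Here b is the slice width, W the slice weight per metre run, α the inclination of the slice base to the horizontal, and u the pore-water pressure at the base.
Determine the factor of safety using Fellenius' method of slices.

Ordinary method of slices: FS = Σ[c'·Δl_i + (W_i cosα_i − u_i·Δl_i)·tanφ'] / Σ W_i sinα_i, with Δl_i = b_i / cosα_i.
Slice 1: Δl = 2.4/cos(-8.7°) = 2.428 m; N'_1 = 60·cos(-8.7°) − 10·2.428 = 35.0; c'Δl = 32.05; W sinα = -9.1
Slice 2: Δl = 2.7/cos3.2° = 2.704 m; N'_2 = 191·cos3.2° − 25·2.704 = 123.1; c'Δl = 35.70; W sinα = 10.7
Slice 3: Δl = 2.3/cos14.9° = 2.380 m; N'_3 = 242·cos14.9° − 38·2.380 = 143.4; c'Δl = 31.42; W sinα = 62.2
Slice 4: Δl = 1.4/cos24.1° = 1.534 m; N'_4 = 140·cos24.1° − 18·1.534 = 100.2; c'Δl = 20.24; W sinα = 57.2
Slice 5: Δl = 2.0/cos33.1° = 2.387 m; N'_5 = 164·cos33.1° − 33·2.387 = 58.6; c'Δl = 31.51; W sinα = 89.6
Slice 6: Δl = 3.0/cos48.4° = 4.519 m; N'_6 = 121·cos48.4° − 12·4.519 = 26.1; c'Δl = 59.65; W sinα = 90.5
Σc'Δl = 210.6 kN/m; ΣN' = 486.5 kN/m; ΣW sinα = 301.0 kN/m
Resisting = 210.6 + 486.5·tan25.4° = 210.6 + 231.0 = 441.5 kN/m
FS = 441.5 / 301.0 = 1.467

FS = 1.47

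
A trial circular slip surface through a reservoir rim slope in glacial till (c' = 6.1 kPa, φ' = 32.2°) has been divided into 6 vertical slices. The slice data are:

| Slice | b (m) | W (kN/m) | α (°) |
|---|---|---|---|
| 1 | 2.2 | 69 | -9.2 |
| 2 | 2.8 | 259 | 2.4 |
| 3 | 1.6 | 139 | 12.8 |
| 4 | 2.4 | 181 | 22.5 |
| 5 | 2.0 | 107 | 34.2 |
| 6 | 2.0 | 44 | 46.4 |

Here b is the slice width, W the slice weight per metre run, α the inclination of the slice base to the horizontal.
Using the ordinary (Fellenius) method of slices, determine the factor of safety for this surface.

Ordinary method of slices: FS = Σ[c'·Δl_i + (W_i cosα_i)·tanφ'] / Σ W_i sinα_i, with Δl_i = b_i / cosα_i.
Slice 1: Δl = 2.2/cos(-9.2°) = 2.229 m; N'_1 = 69·cos(-9.2°) = 68.1; c'Δl = 13.59; W sinα = -11.0
Slice 2: Δl = 2.8/cos2.4° = 2.802 m; N'_2 = 259·cos2.4° = 258.8; c'Δl = 17.09; W sinα = 10.8
Slice 3: Δl = 1.6/cos12.8° = 1.641 m; N'_3 = 139·cos12.8° = 135.5; c'Δl = 10.01; W sinα = 30.8
Slice 4: Δl = 2.4/cos22.5° = 2.598 m; N'_4 = 181·cos22.5° = 167.2; c'Δl = 15.85; W sinα = 69.3
Slice 5: Δl = 2.0/cos34.2° = 2.418 m; N'_5 = 107·cos34.2° = 88.5; c'Δl = 14.75; W sinα = 60.1
Slice 6: Δl = 2.0/cos46.4° = 2.900 m; N'_6 = 44·cos46.4° = 30.3; c'Δl = 17.69; W sinα = 31.9
Σc'Δl = 89.0 kN/m; ΣN' = 748.5 kN/m; ΣW sinα = 191.9 kN/m
Resisting = 89.0 + 748.5·tan32.2° = 89.0 + 471.4 = 560.3 kN/m
FS = 560.3 / 191.9 = 2.920

FS = 2.92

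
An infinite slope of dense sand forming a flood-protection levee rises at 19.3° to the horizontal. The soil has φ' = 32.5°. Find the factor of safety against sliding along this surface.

For a dry cohesionless infinite slope the factor of safety is FS = tanφ' / tanβ.
FS = tan32.5° / tan19.3° = 0.6371 / 0.3502 = 1.819

FS = 1.82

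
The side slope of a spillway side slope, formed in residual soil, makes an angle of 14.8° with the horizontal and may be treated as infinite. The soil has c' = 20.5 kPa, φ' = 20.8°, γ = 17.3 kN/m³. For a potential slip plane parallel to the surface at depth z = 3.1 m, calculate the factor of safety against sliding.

FS = 2.99

For an infinite slope with a slip plane parallel to the surface (no pore pressure): FS = [c' + γz cos²β tanφ'] / [γz sinβ cosβ].
γz = 17.3·3.1 = 53.63 kN/m²
Numerator = 20.5 + 53.63·cos²14.8°·tan20.8° = 20.5 + 53.63·0.9347·0.3799 = 39.543 kPa
Denominator = 53.63·sin14.8°·cos14.8° = 53.63·0.2554·0.9668 = 13.245 kPa
FS = 39.543 / 13.245 = 2.985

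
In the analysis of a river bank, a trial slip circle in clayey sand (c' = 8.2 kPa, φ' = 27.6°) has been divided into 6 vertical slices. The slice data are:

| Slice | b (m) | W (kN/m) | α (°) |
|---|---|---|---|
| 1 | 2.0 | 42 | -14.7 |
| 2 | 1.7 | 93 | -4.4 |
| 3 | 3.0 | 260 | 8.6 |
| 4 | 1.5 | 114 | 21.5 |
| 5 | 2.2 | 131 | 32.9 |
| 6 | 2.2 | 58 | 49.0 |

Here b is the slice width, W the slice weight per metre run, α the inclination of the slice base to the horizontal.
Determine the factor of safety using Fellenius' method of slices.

FS = 2.56

Ordinary method of slices: FS = Σ[c'·Δl_i + (W_i cosα_i)·tanφ'] / Σ W_i sinα_i, with Δl_i = b_i / cosα_i.
Slice 1: Δl = 2.0/cos(-14.7°) = 2.068 m; N'_1 = 42·cos(-14.7°) = 40.6; c'Δl = 16.95; W sinα = -10.7
Slice 2: Δl = 1.7/cos(-4.4°) = 1.705 m; N'_2 = 93·cos(-4.4°) = 92.7; c'Δl = 13.98; W sinα = -7.1
Slice 3: Δl = 3.0/cos8.6° = 3.034 m; N'_3 = 260·cos8.6° = 257.1; c'Δl = 24.88; W sinα = 38.9
Slice 4: Δl = 1.5/cos21.5° = 1.612 m; N'_4 = 114·cos21.5° = 106.1; c'Δl = 13.22; W sinα = 41.8
Slice 5: Δl = 2.2/cos32.9° = 2.620 m; N'_5 = 131·cos32.9° = 110.0; c'Δl = 21.49; W sinα = 71.2
Slice 6: Δl = 2.2/cos49.0° = 3.353 m; N'_6 = 58·cos49.0° = 38.1; c'Δl = 27.50; W sinα = 43.8
Σc'Δl = 118.0 kN/m; ΣN' = 644.5 kN/m; ΣW sinα = 177.8 kN/m
Resisting = 118.0 + 644.5·tan27.6° = 118.0 + 337.0 = 455.0 kN/m
FS = 455.0 / 177.8 = 2.559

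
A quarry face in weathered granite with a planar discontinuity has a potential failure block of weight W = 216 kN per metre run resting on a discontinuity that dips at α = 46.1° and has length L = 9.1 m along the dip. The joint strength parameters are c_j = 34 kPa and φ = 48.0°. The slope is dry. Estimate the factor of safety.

Resolving the block weight along and normal to the plane and applying the Mohr–Coulomb strength on the joint:
N' = W cosα = 216·cos46.1° = 149.8 kN/m
Driving force T = W sinα = 216·sin46.1° = 155.6 kN/m
Resisting force R = c_j·L + N'·tanφ = 34·9.1 + 149.8·tan48.0° = 309.4 + 166.3 = 475.7 kN/m
FS = R / T = 475.7 / 155.6 = 3.057

FS = 3.06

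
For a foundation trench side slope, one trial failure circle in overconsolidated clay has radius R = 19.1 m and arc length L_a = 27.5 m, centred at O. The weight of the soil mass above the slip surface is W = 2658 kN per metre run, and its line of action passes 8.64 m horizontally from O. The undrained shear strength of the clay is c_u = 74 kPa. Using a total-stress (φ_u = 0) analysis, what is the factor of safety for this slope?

Taking moments about the centre O, the resisting moment is provided by the undrained shear strength acting along the arc:
M_R = c_u·L_a·R = 74·27.50·19.1 = 38868.5 kN·m/m
M_D = W·d = 2658·8.64 = 22965.1 kN·m/m
FS = M_R / M_D = 38868.5 / 22965.1 = 1.693

FS = 1.69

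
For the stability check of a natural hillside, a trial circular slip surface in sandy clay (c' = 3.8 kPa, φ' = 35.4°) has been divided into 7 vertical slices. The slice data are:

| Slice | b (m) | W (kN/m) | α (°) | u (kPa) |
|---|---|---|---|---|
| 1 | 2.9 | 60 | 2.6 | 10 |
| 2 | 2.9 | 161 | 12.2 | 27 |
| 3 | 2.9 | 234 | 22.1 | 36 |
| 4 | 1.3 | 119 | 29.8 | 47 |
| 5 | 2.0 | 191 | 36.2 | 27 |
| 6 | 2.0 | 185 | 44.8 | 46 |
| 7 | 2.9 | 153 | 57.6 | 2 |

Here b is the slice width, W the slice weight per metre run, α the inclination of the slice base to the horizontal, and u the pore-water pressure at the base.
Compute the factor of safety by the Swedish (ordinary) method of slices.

Ordinary method of slices: FS = Σ[c'·Δl_i + (W_i cosα_i − u_i·Δl_i)·tanφ'] / Σ W_i sinα_i, with Δl_i = b_i / cosα_i.
Slice 1: Δl = 2.9/cos2.6° = 2.903 m; N'_1 = 60·cos2.6° − 10·2.903 = 30.9; c'Δl = 11.03; W sinα = 2.7
Slice 2: Δl = 2.9/cos12.2° = 2.967 m; N'_2 = 161·cos12.2° − 27·2.967 = 77.3; c'Δl = 11.27; W sinα = 34.0
Slice 3: Δl = 2.9/cos22.1° = 3.130 m; N'_3 = 234·cos22.1° − 36·3.130 = 104.1; c'Δl = 11.89; W sinα = 88.0
Slice 4: Δl = 1.3/cos29.8° = 1.498 m; N'_4 = 119·cos29.8° − 47·1.498 = 32.9; c'Δl = 5.69; W sinα = 59.1
Slice 5: Δl = 2.0/cos36.2° = 2.478 m; N'_5 = 191·cos36.2° − 27·2.478 = 87.2; c'Δl = 9.42; W sinα = 112.8
Slice 6: Δl = 2.0/cos44.8° = 2.819 m; N'_6 = 185·cos44.8° − 46·2.819 = 1.6; c'Δl = 10.71; W sinα = 130.4
Slice 7: Δl = 2.9/cos57.6° = 5.412 m; N'_7 = 153·cos57.6° − 2·5.412 = 71.2; c'Δl = 20.57; W sinα = 129.2
Σc'Δl = 80.6 kN/m; ΣN' = 405.1 kN/m; ΣW sinα = 556.3 kN/m
Resisting = 80.6 + 405.1·tan35.4° = 80.6 + 287.9 = 368.5 kN/m
FS = 368.5 / 556.3 = 0.662

FS = 0.66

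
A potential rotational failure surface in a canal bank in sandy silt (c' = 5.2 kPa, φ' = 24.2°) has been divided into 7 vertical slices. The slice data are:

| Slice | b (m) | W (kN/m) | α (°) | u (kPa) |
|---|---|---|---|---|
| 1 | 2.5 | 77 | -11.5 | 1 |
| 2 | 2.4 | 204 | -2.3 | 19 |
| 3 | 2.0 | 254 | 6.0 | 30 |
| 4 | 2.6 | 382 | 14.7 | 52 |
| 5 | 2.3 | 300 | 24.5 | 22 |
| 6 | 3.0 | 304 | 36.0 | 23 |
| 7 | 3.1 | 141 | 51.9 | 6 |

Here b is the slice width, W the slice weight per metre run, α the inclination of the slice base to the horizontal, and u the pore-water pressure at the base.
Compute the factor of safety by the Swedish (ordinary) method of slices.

Ordinary method of slices: FS = Σ[c'·Δl_i + (W_i cosα_i − u_i·Δl_i)·tanφ'] / Σ W_i sinα_i, with Δl_i = b_i / cosα_i.
Slice 1: Δl = 2.5/cos(-11.5°) = 2.551 m; N'_1 = 77·cos(-11.5°) − 1·2.551 = 72.9; c'Δl = 13.27; W sinα = -15.4
Slice 2: Δl = 2.4/cos(-2.3°) = 2.402 m; N'_2 = 204·cos(-2.3°) − 19·2.402 = 158.2; c'Δl = 12.49; W sinα = -8.2
Slice 3: Δl = 2.0/cos6.0° = 2.011 m; N'_3 = 254·cos6.0° − 30·2.011 = 192.3; c'Δl = 10.46; W sinα = 26.6
Slice 4: Δl = 2.6/cos14.7° = 2.688 m; N'_4 = 382·cos14.7° − 52·2.688 = 229.7; c'Δl = 13.98; W sinα = 96.9
Slice 5: Δl = 2.3/cos24.5° = 2.528 m; N'_5 = 300·cos24.5° − 22·2.528 = 217.4; c'Δl = 13.14; W sinα = 124.4
Slice 6: Δl = 3.0/cos36.0° = 3.708 m; N'_6 = 304·cos36.0° − 23·3.708 = 160.7; c'Δl = 19.28; W sinα = 178.7
Slice 7: Δl = 3.1/cos51.9° = 5.024 m; N'_7 = 141·cos51.9° − 6·5.024 = 56.9; c'Δl = 26.12; W sinα = 111.0
Σc'Δl = 108.7 kN/m; ΣN' = 1088.0 kN/m; ΣW sinα = 514.0 kN/m
Resisting = 108.7 + 1088.0·tan24.2° = 108.7 + 489.0 = 597.7 kN/m
FS = 597.7 / 514.0 = 1.163

FS = 1.16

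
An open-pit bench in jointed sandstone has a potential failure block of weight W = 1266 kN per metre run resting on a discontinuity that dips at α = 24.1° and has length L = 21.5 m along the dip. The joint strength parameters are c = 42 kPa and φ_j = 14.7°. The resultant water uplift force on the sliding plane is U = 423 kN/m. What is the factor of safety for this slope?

FS = 2.12

Resolving the block weight along and normal to the plane and applying the Mohr–Coulomb strength on the joint:
N' = W cosα − U = 1266·cos24.1° − 423 = 732.6 kN/m
Driving force T = W sinα = 1266·sin24.1° = 516.9 kN/m
Resisting force R = c·L + N'·tanφ_j = 42·21.5 + 732.6·tan14.7° = 903.0 + 192.2 = 1095.2 kN/m
FS = R / T = 1095.2 / 516.9 = 2.119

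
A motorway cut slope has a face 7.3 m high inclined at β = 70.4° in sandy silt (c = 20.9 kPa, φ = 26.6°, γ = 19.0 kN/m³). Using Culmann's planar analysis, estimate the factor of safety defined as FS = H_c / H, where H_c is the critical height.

H_c = (4c/γ) · sinβ cosφ / [1 − cos(β − φ)]
    = (4·20.9/19.0) · sin70.4°·cos26.6° / [1 − cos43.8°]
    = 4.400 · 0.8423 / 0.2782 = 13.32 m
FS = H_c / H = 13.32 / 7.3 = 1.825

FS = 1.82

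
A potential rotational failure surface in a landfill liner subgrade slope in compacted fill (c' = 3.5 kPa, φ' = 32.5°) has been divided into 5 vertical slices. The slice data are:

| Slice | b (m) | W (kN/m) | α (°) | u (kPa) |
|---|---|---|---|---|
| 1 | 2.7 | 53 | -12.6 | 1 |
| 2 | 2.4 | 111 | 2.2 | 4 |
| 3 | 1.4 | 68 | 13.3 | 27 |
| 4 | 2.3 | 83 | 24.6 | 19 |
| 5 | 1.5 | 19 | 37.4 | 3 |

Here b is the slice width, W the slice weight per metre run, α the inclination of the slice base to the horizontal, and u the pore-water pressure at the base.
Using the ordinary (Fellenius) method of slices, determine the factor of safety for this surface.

Ordinary method of slices: FS = Σ[c'·Δl_i + (W_i cosα_i − u_i·Δl_i)·tanφ'] / Σ W_i sinα_i, with Δl_i = b_i / cosα_i.
Slice 1: Δl = 2.7/cos(-12.6°) = 2.767 m; N'_1 = 53·cos(-12.6°) − 1·2.767 = 49.0; c'Δl = 9.68; W sinα = -11.6
Slice 2: Δl = 2.4/cos2.2° = 2.402 m; N'_2 = 111·cos2.2° − 4·2.402 = 101.3; c'Δl = 8.41; W sinα = 4.3
Slice 3: Δl = 1.4/cos13.3° = 1.439 m; N'_3 = 68·cos13.3° − 27·1.439 = 27.3; c'Δl = 5.04; W sinα = 15.6
Slice 4: Δl = 2.3/cos24.6° = 2.530 m; N'_4 = 83·cos24.6° − 19·2.530 = 27.4; c'Δl = 8.85; W sinα = 34.6
Slice 5: Δl = 1.5/cos37.4° = 1.888 m; N'_5 = 19·cos37.4° − 3·1.888 = 9.4; c'Δl = 6.61; W sinα = 11.5
Σc'Δl = 38.6 kN/m; ΣN' = 214.4 kN/m; ΣW sinα = 54.4 kN/m
Resisting = 38.6 + 214.4·tan32.5° = 38.6 + 136.6 = 175.2 kN/m
FS = 175.2 / 54.4 = 3.219

FS = 3.22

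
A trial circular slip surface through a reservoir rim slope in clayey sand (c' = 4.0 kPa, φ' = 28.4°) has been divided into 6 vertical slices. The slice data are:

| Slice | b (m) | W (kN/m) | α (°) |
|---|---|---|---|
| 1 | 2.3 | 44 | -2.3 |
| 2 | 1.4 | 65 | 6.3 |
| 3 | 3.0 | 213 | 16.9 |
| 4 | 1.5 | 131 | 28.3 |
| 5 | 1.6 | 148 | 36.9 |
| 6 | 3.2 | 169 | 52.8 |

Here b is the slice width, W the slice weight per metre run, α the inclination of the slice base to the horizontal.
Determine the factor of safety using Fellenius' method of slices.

FS = 1.17

Ordinary method of slices: FS = Σ[c'·Δl_i + (W_i cosα_i)·tanφ'] / Σ W_i sinα_i, with Δl_i = b_i / cosα_i.
Slice 1: Δl = 2.3/cos(-2.3°) = 2.302 m; N'_1 = 44·cos(-2.3°) = 44.0; c'Δl = 9.21; W sinα = -1.8
Slice 2: Δl = 1.4/cos6.3° = 1.409 m; N'_2 = 65·cos6.3° = 64.6; c'Δl = 5.63; W sinα = 7.1
Slice 3: Δl = 3.0/cos16.9° = 3.135 m; N'_3 = 213·cos16.9° = 203.8; c'Δl = 12.54; W sinα = 61.9
Slice 4: Δl = 1.5/cos28.3° = 1.704 m; N'_4 = 131·cos28.3° = 115.3; c'Δl = 6.81; W sinα = 62.1
Slice 5: Δl = 1.6/cos36.9° = 2.001 m; N'_5 = 148·cos36.9° = 118.4; c'Δl = 8.00; W sinα = 88.9
Slice 6: Δl = 3.2/cos52.8° = 5.293 m; N'_6 = 169·cos52.8° = 102.2; c'Δl = 21.17; W sinα = 134.6
Σc'Δl = 63.4 kN/m; ΣN' = 648.2 kN/m; ΣW sinα = 352.9 kN/m
Resisting = 63.4 + 648.2·tan28.4° = 63.4 + 350.5 = 413.9 kN/m
FS = 413.9 / 352.9 = 1.173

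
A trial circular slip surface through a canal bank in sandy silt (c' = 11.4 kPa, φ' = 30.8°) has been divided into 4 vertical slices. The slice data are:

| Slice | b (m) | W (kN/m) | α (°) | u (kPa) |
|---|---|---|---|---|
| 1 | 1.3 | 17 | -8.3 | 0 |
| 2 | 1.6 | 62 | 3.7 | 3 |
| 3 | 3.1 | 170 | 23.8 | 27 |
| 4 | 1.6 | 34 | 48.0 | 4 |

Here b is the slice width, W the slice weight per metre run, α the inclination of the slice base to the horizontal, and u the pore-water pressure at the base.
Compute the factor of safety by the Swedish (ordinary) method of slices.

FS = 1.98

Ordinary method of slices: FS = Σ[c'·Δl_i + (W_i cosα_i − u_i·Δl_i)·tanφ'] / Σ W_i sinα_i, with Δl_i = b_i / cosα_i.
Slice 1: Δl = 1.3/cos(-8.3°) = 1.314 m; N'_1 = 17·cos(-8.3°) − 0·1.314 = 16.8; c'Δl = 14.98; W sinα = -2.5
Slice 2: Δl = 1.6/cos3.7° = 1.603 m; N'_2 = 62·cos3.7° − 3·1.603 = 57.1; c'Δl = 18.28; W sinα = 4.0
Slice 3: Δl = 3.1/cos23.8° = 3.388 m; N'_3 = 170·cos23.8° − 27·3.388 = 64.1; c'Δl = 38.62; W sinα = 68.6
Slice 4: Δl = 1.6/cos48.0° = 2.391 m; N'_4 = 34·cos48.0° − 4·2.391 = 13.2; c'Δl = 27.26; W sinα = 25.3
Σc'Δl = 99.1 kN/m; ΣN' = 151.1 kN/m; ΣW sinα = 95.4 kN/m
Resisting = 99.1 + 151.1·tan30.8° = 99.1 + 90.1 = 189.2 kN/m
FS = 189.2 / 95.4 = 1.983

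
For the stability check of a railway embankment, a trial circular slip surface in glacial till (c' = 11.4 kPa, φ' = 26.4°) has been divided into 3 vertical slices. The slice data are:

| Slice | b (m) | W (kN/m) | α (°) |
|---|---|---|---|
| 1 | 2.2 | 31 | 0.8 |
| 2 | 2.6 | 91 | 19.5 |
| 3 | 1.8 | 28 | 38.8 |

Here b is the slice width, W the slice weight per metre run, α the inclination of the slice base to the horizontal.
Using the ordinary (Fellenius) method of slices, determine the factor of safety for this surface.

FS = 3.14

Ordinary method of slices: FS = Σ[c'·Δl_i + (W_i cosα_i)·tanφ'] / Σ W_i sinα_i, with Δl_i = b_i / cosα_i.
Slice 1: Δl = 2.2/cos0.8° = 2.200 m; N'_1 = 31·cos0.8° = 31.0; c'Δl = 25.08; W sinα = 0.4
Slice 2: Δl = 2.6/cos19.5° = 2.758 m; N'_2 = 91·cos19.5° = 85.8; c'Δl = 31.44; W sinα = 30.4
Slice 3: Δl = 1.8/cos38.8° = 2.310 m; N'_3 = 28·cos38.8° = 21.8; c'Δl = 26.33; W sinα = 17.5
Σc'Δl = 82.9 kN/m; ΣN' = 138.6 kN/m; ΣW sinα = 48.4 kN/m
Resisting = 82.9 + 138.6·tan26.4° = 82.9 + 68.8 = 151.7 kN/m
FS = 151.7 / 48.4 = 3.136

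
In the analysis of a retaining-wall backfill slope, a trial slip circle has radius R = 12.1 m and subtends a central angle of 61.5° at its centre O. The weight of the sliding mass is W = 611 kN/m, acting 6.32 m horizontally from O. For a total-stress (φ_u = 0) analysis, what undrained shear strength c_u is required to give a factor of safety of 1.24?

c_u = 30.5 kPa

FS = c_u·L_a·R / (W·d), so c_u = FS·W·d / (L_a·R).
Arc length L_a = R·θ = 12.1·(61.5°·π/180) = 12.1·1.0734 = 12.99 m
c_u = 1.24·611·6.32 / (12.99·12.1) = 4788.3 / 157.15 = 30.47 kPa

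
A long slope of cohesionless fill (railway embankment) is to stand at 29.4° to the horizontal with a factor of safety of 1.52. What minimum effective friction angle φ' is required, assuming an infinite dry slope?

FS = tanφ'/tanβ ⇒ tanφ' = FS · tanβ = 1.52 · tan29.4° = 0.8565
φ' = arctan(0.8565) = 40.58°

φ' = 40.6°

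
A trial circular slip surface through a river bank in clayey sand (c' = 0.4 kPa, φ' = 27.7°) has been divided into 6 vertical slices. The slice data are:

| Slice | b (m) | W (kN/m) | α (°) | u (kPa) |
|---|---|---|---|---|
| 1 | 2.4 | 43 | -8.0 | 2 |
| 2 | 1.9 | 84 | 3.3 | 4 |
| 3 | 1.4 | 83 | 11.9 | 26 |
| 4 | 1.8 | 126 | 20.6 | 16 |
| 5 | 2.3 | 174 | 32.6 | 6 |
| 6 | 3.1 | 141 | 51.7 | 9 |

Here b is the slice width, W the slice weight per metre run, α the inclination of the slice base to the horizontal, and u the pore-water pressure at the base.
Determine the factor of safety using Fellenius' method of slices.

Ordinary method of slices: FS = Σ[c'·Δl_i + (W_i cosα_i − u_i·Δl_i)·tanφ'] / Σ W_i sinα_i, with Δl_i = b_i / cosα_i.
Slice 1: Δl = 2.4/cos(-8.0°) = 2.424 m; N'_1 = 43·cos(-8.0°) − 2·2.424 = 37.7; c'Δl = 0.97; W sinα = -6.0
Slice 2: Δl = 1.9/cos3.3° = 1.903 m; N'_2 = 84·cos3.3° − 4·1.903 = 76.2; c'Δl = 0.76; W sinα = 4.8
Slice 3: Δl = 1.4/cos11.9° = 1.431 m; N'_3 = 83·cos11.9° − 26·1.431 = 44.0; c'Δl = 0.57; W sinα = 17.1
Slice 4: Δl = 1.8/cos20.6° = 1.923 m; N'_4 = 126·cos20.6° − 16·1.923 = 87.2; c'Δl = 0.77; W sinα = 44.3
Slice 5: Δl = 2.3/cos32.6° = 2.730 m; N'_5 = 174·cos32.6° − 6·2.730 = 130.2; c'Δl = 1.09; W sinα = 93.7
Slice 6: Δl = 3.1/cos51.7° = 5.002 m; N'_6 = 141·cos51.7° − 9·5.002 = 42.4; c'Δl = 2.00; W sinα = 110.7
Σc'Δl = 6.2 kN/m; ΣN' = 417.8 kN/m; ΣW sinα = 264.7 kN/m
Resisting = 6.2 + 417.8·tan27.7° = 6.2 + 219.3 = 225.5 kN/m
FS = 225.5 / 264.7 = 0.852

FS = 0.85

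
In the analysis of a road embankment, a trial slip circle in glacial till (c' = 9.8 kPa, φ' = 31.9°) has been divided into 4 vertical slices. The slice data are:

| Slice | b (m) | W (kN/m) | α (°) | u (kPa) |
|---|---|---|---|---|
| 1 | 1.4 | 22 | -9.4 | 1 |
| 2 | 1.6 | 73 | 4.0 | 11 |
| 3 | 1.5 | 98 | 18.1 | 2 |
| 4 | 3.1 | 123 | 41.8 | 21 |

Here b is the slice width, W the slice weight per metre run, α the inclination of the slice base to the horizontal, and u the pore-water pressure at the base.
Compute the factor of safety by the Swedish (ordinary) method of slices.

FS = 1.68

Ordinary method of slices: FS = Σ[c'·Δl_i + (W_i cosα_i − u_i·Δl_i)·tanφ'] / Σ W_i sinα_i, with Δl_i = b_i / cosα_i.
Slice 1: Δl = 1.4/cos(-9.4°) = 1.419 m; N'_1 = 22·cos(-9.4°) − 1·1.419 = 20.3; c'Δl = 13.91; W sinα = -3.6
Slice 2: Δl = 1.6/cos4.0° = 1.604 m; N'_2 = 73·cos4.0° − 11·1.604 = 55.2; c'Δl = 15.72; W sinα = 5.1
Slice 3: Δl = 1.5/cos18.1° = 1.578 m; N'_3 = 98·cos18.1° − 2·1.578 = 90.0; c'Δl = 15.47; W sinα = 30.4
Slice 4: Δl = 3.1/cos41.8° = 4.158 m; N'_4 = 123·cos41.8° − 21·4.158 = 4.4; c'Δl = 40.75; W sinα = 82.0
Σc'Δl = 85.8 kN/m; ΣN' = 169.8 kN/m; ΣW sinα = 113.9 kN/m
Resisting = 85.8 + 169.8·tan31.9° = 85.8 + 105.7 = 191.6 kN/m
FS = 191.6 / 113.9 = 1.681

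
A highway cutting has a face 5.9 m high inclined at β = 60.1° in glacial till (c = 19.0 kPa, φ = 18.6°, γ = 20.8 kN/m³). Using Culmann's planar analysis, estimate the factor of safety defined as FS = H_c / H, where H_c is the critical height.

FS = 2.03

H_c = (4c/γ) · sinβ cosφ / [1 − cos(β − φ)]
    = (4·19.0/20.8) · sin60.1°·cos18.6° / [1 − cos41.5°]
    = 3.654 · 0.8216 / 0.2510 = 11.96 m
FS = H_c / H = 11.96 / 5.9 = 2.027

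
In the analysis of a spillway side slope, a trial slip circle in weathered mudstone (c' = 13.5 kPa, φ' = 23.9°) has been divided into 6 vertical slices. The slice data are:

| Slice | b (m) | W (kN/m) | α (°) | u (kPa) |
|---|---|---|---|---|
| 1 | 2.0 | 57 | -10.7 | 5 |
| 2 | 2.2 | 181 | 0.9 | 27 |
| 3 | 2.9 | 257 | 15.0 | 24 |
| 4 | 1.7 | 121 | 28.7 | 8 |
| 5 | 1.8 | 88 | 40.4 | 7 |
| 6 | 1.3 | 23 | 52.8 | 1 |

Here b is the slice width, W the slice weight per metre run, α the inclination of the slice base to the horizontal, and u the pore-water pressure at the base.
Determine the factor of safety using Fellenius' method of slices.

Ordinary method of slices: FS = Σ[c'·Δl_i + (W_i cosα_i − u_i·Δl_i)·tanφ'] / Σ W_i sinα_i, with Δl_i = b_i / cosα_i.
Slice 1: Δl = 2.0/cos(-10.7°) = 2.035 m; N'_1 = 57·cos(-10.7°) − 5·2.035 = 45.8; c'Δl = 27.48; W sinα = -10.6
Slice 2: Δl = 2.2/cos0.9° = 2.200 m; N'_2 = 181·cos0.9° − 27·2.200 = 121.6; c'Δl = 29.70; W sinα = 2.8
Slice 3: Δl = 2.9/cos15.0° = 3.002 m; N'_3 = 257·cos15.0° − 24·3.002 = 176.2; c'Δl = 40.53; W sinα = 66.5
Slice 4: Δl = 1.7/cos28.7° = 1.938 m; N'_4 = 121·cos28.7° − 8·1.938 = 90.6; c'Δl = 26.16; W sinα = 58.1
Slice 5: Δl = 1.8/cos40.4° = 2.364 m; N'_5 = 88·cos40.4° − 7·2.364 = 50.5; c'Δl = 31.91; W sinα = 57.0
Slice 6: Δl = 1.3/cos52.8° = 2.150 m; N'_6 = 23·cos52.8° − 1·2.150 = 11.8; c'Δl = 29.03; W sinα = 18.3
Σc'Δl = 184.8 kN/m; ΣN' = 496.4 kN/m; ΣW sinα = 192.2 kN/m
Resisting = 184.8 + 496.4·tan23.9° = 184.8 + 220.0 = 404.8 kN/m
FS = 404.8 / 192.2 = 2.106

FS = 2.11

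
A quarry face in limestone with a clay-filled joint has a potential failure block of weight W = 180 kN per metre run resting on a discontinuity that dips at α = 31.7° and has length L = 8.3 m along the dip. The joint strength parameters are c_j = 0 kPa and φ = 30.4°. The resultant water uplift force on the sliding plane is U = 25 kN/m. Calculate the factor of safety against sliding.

Resolving the block weight along and normal to the plane and applying the Mohr–Coulomb strength on the joint:
N' = W cosα − U = 180·cos31.7° − 25 = 128.1 kN/m
Driving force T = W sinα = 180·sin31.7° = 94.6 kN/m
Resisting force R = c_j·L + N'·tanφ = 0·8.3 + 128.1·tan30.4° = 0.0 + 75.2 = 75.2 kN/m
FS = R / T = 75.2 / 94.6 = 0.795

FS = 0.79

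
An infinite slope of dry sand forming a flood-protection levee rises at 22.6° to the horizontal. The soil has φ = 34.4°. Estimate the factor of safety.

For a dry cohesionless infinite slope the factor of safety is FS = tanφ / tanβ.
FS = tan34.4° / tan22.6° = 0.6847 / 0.4163 = 1.645

FS = 1.64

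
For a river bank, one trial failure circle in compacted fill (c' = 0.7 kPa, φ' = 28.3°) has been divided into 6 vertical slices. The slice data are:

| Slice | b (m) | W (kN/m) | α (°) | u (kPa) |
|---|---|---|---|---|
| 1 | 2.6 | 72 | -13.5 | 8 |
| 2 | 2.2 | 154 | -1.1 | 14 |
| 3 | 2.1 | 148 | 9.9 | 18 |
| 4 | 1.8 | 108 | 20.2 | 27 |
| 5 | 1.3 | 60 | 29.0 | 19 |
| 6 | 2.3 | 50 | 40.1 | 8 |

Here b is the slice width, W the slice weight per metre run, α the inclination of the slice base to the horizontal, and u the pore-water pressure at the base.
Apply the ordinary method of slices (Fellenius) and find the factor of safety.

FS = 1.99

Ordinary method of slices: FS = Σ[c'·Δl_i + (W_i cosα_i − u_i·Δl_i)·tanφ'] / Σ W_i sinα_i, with Δl_i = b_i / cosα_i.
Slice 1: Δl = 2.6/cos(-13.5°) = 2.674 m; N'_1 = 72·cos(-13.5°) − 8·2.674 = 48.6; c'Δl = 1.87; W sinα = -16.8
Slice 2: Δl = 2.2/cos(-1.1°) = 2.200 m; N'_2 = 154·cos(-1.1°) − 14·2.200 = 123.2; c'Δl = 1.54; W sinα = -3.0
Slice 3: Δl = 2.1/cos9.9° = 2.132 m; N'_3 = 148·cos9.9° − 18·2.132 = 107.4; c'Δl = 1.49; W sinα = 25.4
Slice 4: Δl = 1.8/cos20.2° = 1.918 m; N'_4 = 108·cos20.2° − 27·1.918 = 49.6; c'Δl = 1.34; W sinα = 37.3
Slice 5: Δl = 1.3/cos29.0° = 1.486 m; N'_5 = 60·cos29.0° − 19·1.486 = 24.2; c'Δl = 1.04; W sinα = 29.1
Slice 6: Δl = 2.3/cos40.1° = 3.007 m; N'_6 = 50·cos40.1° − 8·3.007 = 14.2; c'Δl = 2.10; W sinα = 32.2
Σc'Δl = 9.4 kN/m; ΣN' = 367.2 kN/m; ΣW sinα = 104.3 kN/m
Resisting = 9.4 + 367.2·tan28.3° = 9.4 + 197.7 = 207.1 kN/m
FS = 207.1 / 104.3 = 1.986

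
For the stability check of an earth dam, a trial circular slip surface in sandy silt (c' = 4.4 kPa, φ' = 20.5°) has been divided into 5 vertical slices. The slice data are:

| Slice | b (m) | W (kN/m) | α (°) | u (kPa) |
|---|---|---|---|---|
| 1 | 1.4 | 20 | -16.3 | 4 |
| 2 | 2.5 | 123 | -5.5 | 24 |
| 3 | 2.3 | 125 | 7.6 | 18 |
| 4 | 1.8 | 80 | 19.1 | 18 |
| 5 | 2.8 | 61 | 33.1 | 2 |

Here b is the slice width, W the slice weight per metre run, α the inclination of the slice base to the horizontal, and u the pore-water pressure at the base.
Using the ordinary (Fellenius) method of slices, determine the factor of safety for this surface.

FS = 2.42

Ordinary method of slices: FS = Σ[c'·Δl_i + (W_i cosα_i − u_i·Δl_i)·tanφ'] / Σ W_i sinα_i, with Δl_i = b_i / cosα_i.
Slice 1: Δl = 1.4/cos(-16.3°) = 1.459 m; N'_1 = 20·cos(-16.3°) − 4·1.459 = 13.4; c'Δl = 6.42; W sinα = -5.6
Slice 2: Δl = 2.5/cos(-5.5°) = 2.512 m; N'_2 = 123·cos(-5.5°) − 24·2.512 = 62.2; c'Δl = 11.05; W sinα = -11.8
Slice 3: Δl = 2.3/cos7.6° = 2.320 m; N'_3 = 125·cos7.6° − 18·2.320 = 82.1; c'Δl = 10.21; W sinα = 16.5
Slice 4: Δl = 1.8/cos19.1° = 1.905 m; N'_4 = 80·cos19.1° − 18·1.905 = 41.3; c'Δl = 8.38; W sinα = 26.2
Slice 5: Δl = 2.8/cos33.1° = 3.342 m; N'_5 = 61·cos33.1° − 2·3.342 = 44.4; c'Δl = 14.71; W sinα = 33.3
Σc'Δl = 50.8 kN/m; ΣN' = 243.4 kN/m; ΣW sinα = 58.6 kN/m
Resisting = 50.8 + 243.4·tan20.5° = 50.8 + 91.0 = 141.8 kN/m
FS = 141.8 / 58.6 = 2.418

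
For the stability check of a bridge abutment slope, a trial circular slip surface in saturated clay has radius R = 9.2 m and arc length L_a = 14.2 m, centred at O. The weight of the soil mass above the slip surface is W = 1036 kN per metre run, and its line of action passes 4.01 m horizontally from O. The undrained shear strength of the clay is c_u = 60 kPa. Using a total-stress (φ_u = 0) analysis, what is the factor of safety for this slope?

FS = 1.89

Taking moments about the centre O, the resisting moment is provided by the undrained shear strength acting along the arc:
M_R = c_u·L_a·R = 60·14.20·9.2 = 7838.4 kN·m/m
M_D = W·d = 1036·4.01 = 4154.4 kN·m/m
FS = M_R / M_D = 7838.4 / 4154.4 = 1.887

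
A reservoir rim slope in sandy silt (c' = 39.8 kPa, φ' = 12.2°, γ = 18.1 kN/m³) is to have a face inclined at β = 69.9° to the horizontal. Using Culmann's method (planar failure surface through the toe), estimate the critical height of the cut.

H_c = 17.34 m

Culmann's analysis gives the critical failure plane at α_cr = (β + φ')/2 = (69.9 + 12.2)/2 = 41.1°, and the critical height
H_c = (4c'/γ) · sinβ cosφ' / [1 − cos(β − φ')]
    = (4·39.8/18.1) · sin69.9°·cos12.2° / [1 − cos(57.7°)]
    = 8.796 · 0.9391·0.9774 / [1 − 0.5344]
    = 8.796 · 0.9179 / 0.4656
    = 17.34 m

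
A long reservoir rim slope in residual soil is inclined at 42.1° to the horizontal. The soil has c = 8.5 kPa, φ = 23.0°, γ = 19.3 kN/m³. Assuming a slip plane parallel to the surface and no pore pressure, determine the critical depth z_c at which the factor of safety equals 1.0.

Setting FS = 1.00 in FS = [c + γz cos²β tanφ] / [γz sinβ cosβ] and solving for z:
z = c / [γ cosβ (FS·sinβ − cosβ·tanφ)]
  = 8.5 / [19.3·cos42.1°·(1.00·sin42.1° − cos42.1°·tan23.0°)]
  = 8.5 / [19.3·0.7420·(1.00·0.6704 − 0.7420·0.4245)]
  = 8.5 / 5.0905 = 1.670 m

z_c = 1.67 m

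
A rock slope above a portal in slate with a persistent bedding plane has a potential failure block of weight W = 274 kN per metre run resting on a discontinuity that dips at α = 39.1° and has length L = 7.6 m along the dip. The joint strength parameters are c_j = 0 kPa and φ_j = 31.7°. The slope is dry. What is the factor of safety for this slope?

Resolving the block weight along and normal to the plane and applying the Mohr–Coulomb strength on the joint:
N' = W cosα = 274·cos39.1° = 212.6 kN/m
Driving force T = W sinα = 274·sin39.1° = 172.8 kN/m
Resisting force R = c_j·L + N'·tanφ_j = 0·7.6 + 212.6·tan31.7° = 0.0 + 131.3 = 131.3 kN/m
FS = R / T = 131.3 / 172.8 = 0.760

FS = 0.76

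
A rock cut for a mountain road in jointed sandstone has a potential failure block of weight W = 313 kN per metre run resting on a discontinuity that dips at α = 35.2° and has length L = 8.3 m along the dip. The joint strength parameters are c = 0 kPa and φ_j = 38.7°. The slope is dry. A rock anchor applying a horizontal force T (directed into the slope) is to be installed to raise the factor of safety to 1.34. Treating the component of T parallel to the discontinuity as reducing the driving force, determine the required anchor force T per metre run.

T = 24 kN/m

Resolving forces along and normal to the sliding plane, with the horizontal anchor force T adding T·sinα to the effective normal force and T·cosα acting up the plane against the driving force:
FS = [cL + (W cosα + T sinα) tanφ_j] / [W sinα − T cosα]
Without the anchor: N' = 255.8 kN/m, driving T_d = 180.4 kN/m, resisting R = 0·8.3 + 255.8·tan38.7° = 204.9 kN/m, FS = 1.14.
Setting FS = 1.34 and solving for T:
1.34·(180.4 − T cos35.2°) = 204.9 + T sin35.2°·tan38.7°
T·(sin35.2°·tan38.7° + 1.34·cos35.2°) = 1.34·180.4 − 204.9
T·(0.5764·0.8012 + 1.34·0.8171) = 241.8 − 204.9 = 36.9
T·1.5568 = 36.9
T = 23.7 kN/m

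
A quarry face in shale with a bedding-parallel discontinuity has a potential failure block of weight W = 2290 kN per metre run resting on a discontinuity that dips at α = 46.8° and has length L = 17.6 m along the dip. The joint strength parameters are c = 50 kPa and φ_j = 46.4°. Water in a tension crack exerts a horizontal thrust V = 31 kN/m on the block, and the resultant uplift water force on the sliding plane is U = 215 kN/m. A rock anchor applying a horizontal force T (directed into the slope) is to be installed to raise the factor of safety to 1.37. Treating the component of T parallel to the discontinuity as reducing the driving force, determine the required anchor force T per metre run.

T = 23 kN/m

Resolving forces along and normal to the sliding plane, with the horizontal anchor force T adding T·sinα to the effective normal force and T·cosα acting up the plane against the driving force:
FS = [cL + (W cosα − U − V sinα + T sinα) tanφ_j] / [W sinα + V cosα − T cosα]
Without the anchor: N' = 1330.0 kN/m, driving T_d = 1690.6 kN/m, resisting R = 50·17.6 + 1330.0·tan46.4° = 2276.7 kN/m, FS = 1.35.
Setting FS = 1.37 and solving for T:
1.37·(1690.6 − T cos46.8°) = 2276.7 + T sin46.8°·tan46.4°
T·(sin46.8°·tan46.4° + 1.37·cos46.8°) = 1.37·1690.6 − 2276.7
T·(0.7290·1.0501 + 1.37·0.6845) = 2316.1 − 2276.7 = 39.4
T·1.7033 = 39.4
T = 23.1 kN/m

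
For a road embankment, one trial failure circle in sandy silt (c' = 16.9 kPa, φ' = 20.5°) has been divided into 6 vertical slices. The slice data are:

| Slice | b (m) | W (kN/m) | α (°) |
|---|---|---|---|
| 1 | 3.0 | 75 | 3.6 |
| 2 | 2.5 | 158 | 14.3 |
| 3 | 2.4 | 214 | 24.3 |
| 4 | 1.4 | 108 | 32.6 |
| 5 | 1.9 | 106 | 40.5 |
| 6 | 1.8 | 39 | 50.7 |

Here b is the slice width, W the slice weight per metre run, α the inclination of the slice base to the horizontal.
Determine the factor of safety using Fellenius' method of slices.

Ordinary method of slices: FS = Σ[c'·Δl_i + (W_i cosα_i)·tanφ'] / Σ W_i sinα_i, with Δl_i = b_i / cosα_i.
Slice 1: Δl = 3.0/cos3.6° = 3.006 m; N'_1 = 75·cos3.6° = 74.9; c'Δl = 50.80; W sinα = 4.7
Slice 2: Δl = 2.5/cos14.3° = 2.580 m; N'_2 = 158·cos14.3° = 153.1; c'Δl = 43.60; W sinα = 39.0
Slice 3: Δl = 2.4/cos24.3° = 2.633 m; N'_3 = 214·cos24.3° = 195.0; c'Δl = 44.50; W sinα = 88.1
Slice 4: Δl = 1.4/cos32.6° = 1.662 m; N'_4 = 108·cos32.6° = 91.0; c'Δl = 28.08; W sinα = 58.2
Slice 5: Δl = 1.9/cos40.5° = 2.499 m; N'_5 = 106·cos40.5° = 80.6; c'Δl = 42.23; W sinα = 68.8
Slice 6: Δl = 1.8/cos50.7° = 2.842 m; N'_6 = 39·cos50.7° = 24.7; c'Δl = 48.03; W sinα = 30.2
Σc'Δl = 257.2 kN/m; ΣN' = 619.3 kN/m; ΣW sinα = 289.0 kN/m
Resisting = 257.2 + 619.3·tan20.5° = 257.2 + 231.5 = 488.8 kN/m
FS = 488.8 / 289.0 = 1.691

FS = 1.69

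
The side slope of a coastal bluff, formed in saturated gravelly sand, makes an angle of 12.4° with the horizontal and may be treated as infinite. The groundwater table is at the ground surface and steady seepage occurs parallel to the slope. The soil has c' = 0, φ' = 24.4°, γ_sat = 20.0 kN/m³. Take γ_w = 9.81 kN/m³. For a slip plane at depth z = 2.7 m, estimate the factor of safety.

With seepage parallel to the slope and the water table at the surface, the effective normal stress on the slip plane uses the buoyant unit weight γ' = γ_sat − γ_w while the driving shear stress uses γ_sat:
FS = [c' + γ' z cos²β tanφ'] / [γ_sat z sinβ cosβ]
(For c' = 0 this reduces to FS = (γ'/γ_sat)·tanφ'/tanβ.)
γ' = 20.0 − 9.81 = 10.19 kN/m³
Numerator = 0.0 + 10.19·2.7·cos²12.4°·tan24.4° = 0.0 + 10.19·2.7·0.9539·0.4536 = 11.905 kPa
Denominator = 20.0·2.7·sin12.4°·cos12.4° = 20.0·2.7·0.2147·0.9767 = 11.325 kPa
FS = 11.905 / 11.325 = 1.051

FS = 1.05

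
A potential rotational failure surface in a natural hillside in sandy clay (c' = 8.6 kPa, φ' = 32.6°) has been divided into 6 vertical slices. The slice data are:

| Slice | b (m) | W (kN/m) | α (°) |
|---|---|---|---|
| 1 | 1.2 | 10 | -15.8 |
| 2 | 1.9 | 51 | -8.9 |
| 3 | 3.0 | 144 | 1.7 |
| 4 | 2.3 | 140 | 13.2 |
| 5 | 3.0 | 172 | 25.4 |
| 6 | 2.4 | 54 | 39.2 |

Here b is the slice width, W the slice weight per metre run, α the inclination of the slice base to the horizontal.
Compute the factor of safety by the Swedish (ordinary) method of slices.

FS = 3.54

Ordinary method of slices: FS = Σ[c'·Δl_i + (W_i cosα_i)·tanφ'] / Σ W_i sinα_i, with Δl_i = b_i / cosα_i.
Slice 1: Δl = 1.2/cos(-15.8°) = 1.247 m; N'_1 = 10·cos(-15.8°) = 9.6; c'Δl = 10.73; W sinα = -2.7
Slice 2: Δl = 1.9/cos(-8.9°) = 1.923 m; N'_2 = 51·cos(-8.9°) = 50.4; c'Δl = 16.54; W sinα = -7.9
Slice 3: Δl = 3.0/cos1.7° = 3.001 m; N'_3 = 144·cos1.7° = 143.9; c'Δl = 25.81; W sinα = 4.3
Slice 4: Δl = 2.3/cos13.2° = 2.362 m; N'_4 = 140·cos13.2° = 136.3; c'Δl = 20.32; W sinα = 32.0
Slice 5: Δl = 3.0/cos25.4° = 3.321 m; N'_5 = 172·cos25.4° = 155.4; c'Δl = 28.56; W sinα = 73.8
Slice 6: Δl = 2.4/cos39.2° = 3.097 m; N'_6 = 54·cos39.2° = 41.8; c'Δl = 26.63; W sinα = 34.1
Σc'Δl = 128.6 kN/m; ΣN' = 537.5 kN/m; ΣW sinα = 133.5 kN/m
Resisting = 128.6 + 537.5·tan32.6° = 128.6 + 343.7 = 472.3 kN/m
FS = 472.3 / 133.5 = 3.537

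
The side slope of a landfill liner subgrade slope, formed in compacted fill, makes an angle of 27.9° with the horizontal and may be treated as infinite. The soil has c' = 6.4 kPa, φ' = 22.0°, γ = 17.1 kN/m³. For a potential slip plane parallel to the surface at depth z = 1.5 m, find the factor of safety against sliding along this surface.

FS = 1.37

For an infinite slope with a slip plane parallel to the surface (no pore pressure): FS = [c' + γz cos²β tanφ'] / [γz sinβ cosβ].
γz = 17.1·1.5 = 25.65 kN/m²
Numerator = 6.4 + 25.65·cos²27.9°·tan22.0° = 6.4 + 25.65·0.7810·0.4040 = 14.494 kPa
Denominator = 25.65·sin27.9°·cos27.9° = 25.65·0.4679·0.8838 = 10.607 kPa
FS = 14.494 / 10.607 = 1.366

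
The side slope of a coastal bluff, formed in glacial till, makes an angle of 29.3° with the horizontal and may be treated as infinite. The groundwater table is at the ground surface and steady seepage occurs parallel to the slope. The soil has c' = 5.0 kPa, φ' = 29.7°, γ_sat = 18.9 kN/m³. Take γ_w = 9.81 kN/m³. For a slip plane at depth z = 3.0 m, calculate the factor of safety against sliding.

With seepage parallel to the slope and the water table at the surface, the effective normal stress on the slip plane uses the buoyant unit weight γ' = γ_sat − γ_w while the driving shear stress uses γ_sat:
FS = [c' + γ' z cos²β tanφ'] / [γ_sat z sinβ cosβ]
γ' = 18.9 − 9.81 = 9.09 kN/m³
Numerator = 5.0 + 9.09·3.0·cos²29.3°·tan29.7° = 5.0 + 9.09·3.0·0.7605·0.5704 = 16.829 kPa
Denominator = 18.9·3.0·sin29.3°·cos29.3° = 18.9·3.0·0.4894·0.8721 = 24.198 kPa
FS = 16.829 / 24.198 = 0.695

FS = 0.70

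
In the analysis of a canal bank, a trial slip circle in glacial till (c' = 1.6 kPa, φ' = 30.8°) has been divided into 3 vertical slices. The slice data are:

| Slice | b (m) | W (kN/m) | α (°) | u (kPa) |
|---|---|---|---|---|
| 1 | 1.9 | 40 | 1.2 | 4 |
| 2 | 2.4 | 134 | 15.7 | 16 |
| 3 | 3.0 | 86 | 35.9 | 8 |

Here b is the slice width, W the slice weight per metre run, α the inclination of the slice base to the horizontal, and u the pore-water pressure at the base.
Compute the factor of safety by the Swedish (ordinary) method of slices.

Ordinary method of slices: FS = Σ[c'·Δl_i + (W_i cosα_i − u_i·Δl_i)·tanφ'] / Σ W_i sinα_i, with Δl_i = b_i / cosα_i.
Slice 1: Δl = 1.9/cos1.2° = 1.900 m; N'_1 = 40·cos1.2° − 4·1.900 = 32.4; c'Δl = 3.04; W sinα = 0.8
Slice 2: Δl = 2.4/cos15.7° = 2.493 m; N'_2 = 134·cos15.7° − 16·2.493 = 89.1; c'Δl = 3.99; W sinα = 36.3
Slice 3: Δl = 3.0/cos35.9° = 3.704 m; N'_3 = 86·cos35.9° − 8·3.704 = 40.0; c'Δl = 5.93; W sinα = 50.4
Σc'Δl = 13.0 kN/m; ΣN' = 161.5 kN/m; ΣW sinα = 87.5 kN/m
Resisting = 13.0 + 161.5·tan30.8° = 13.0 + 96.3 = 109.3 kN/m
FS = 109.3 / 87.5 = 1.248

FS = 1.25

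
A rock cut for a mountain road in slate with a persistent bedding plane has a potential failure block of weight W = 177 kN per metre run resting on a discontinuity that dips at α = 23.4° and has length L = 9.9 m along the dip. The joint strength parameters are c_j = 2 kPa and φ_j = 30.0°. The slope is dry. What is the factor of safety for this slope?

Resolving the block weight along and normal to the plane and applying the Mohr–Coulomb strength on the joint:
N' = W cosα = 177·cos23.4° = 162.4 kN/m
Driving force T = W sinα = 177·sin23.4° = 70.3 kN/m
Resisting force R = c_j·L + N'·tanφ_j = 2·9.9 + 162.4·tan30.0° = 19.8 + 93.8 = 113.6 kN/m
FS = R / T = 113.6 / 70.3 = 1.616

FS = 1.62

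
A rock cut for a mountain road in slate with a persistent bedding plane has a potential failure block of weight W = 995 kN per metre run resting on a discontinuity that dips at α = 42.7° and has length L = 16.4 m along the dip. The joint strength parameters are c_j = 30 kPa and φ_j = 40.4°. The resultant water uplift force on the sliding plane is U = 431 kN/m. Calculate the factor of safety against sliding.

Resolving the block weight along and normal to the plane and applying the Mohr–Coulomb strength on the joint:
N' = W cosα − U = 995·cos42.7° − 431 = 300.2 kN/m
Driving force T = W sinα = 995·sin42.7° = 674.8 kN/m
Resisting force R = c_j·L + N'·tanφ_j = 30·16.4 + 300.2·tan40.4° = 492.0 + 255.5 = 747.5 kN/m
FS = R / T = 747.5 / 674.8 = 1.108

FS = 1.11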